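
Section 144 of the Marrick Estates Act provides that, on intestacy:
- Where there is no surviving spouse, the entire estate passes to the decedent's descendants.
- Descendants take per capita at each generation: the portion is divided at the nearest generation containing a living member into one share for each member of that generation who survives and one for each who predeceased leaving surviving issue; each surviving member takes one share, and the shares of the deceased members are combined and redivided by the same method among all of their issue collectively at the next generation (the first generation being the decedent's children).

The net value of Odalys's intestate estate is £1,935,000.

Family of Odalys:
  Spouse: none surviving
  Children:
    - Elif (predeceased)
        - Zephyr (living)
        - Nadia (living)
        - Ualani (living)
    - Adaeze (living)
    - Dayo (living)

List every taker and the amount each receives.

Zephyr: £215,000; Nadia: £215,000; Ualani: £215,000; Adaeze: £645,000; Dayo: £645,000

The entire £1,935,000 passes to the descendants.
That amount (£1,935,000) is divided at the children's generation into 3 shares of £645,000. Adaeze and Dayo each take £645,000. The remaining share for the deceased Elif (£645,000) is carried to the next generation.
That pool (£645,000) is divided at the grandchildren's generation equally among Zephyr, Nadia, and Ualani: £215,000 each.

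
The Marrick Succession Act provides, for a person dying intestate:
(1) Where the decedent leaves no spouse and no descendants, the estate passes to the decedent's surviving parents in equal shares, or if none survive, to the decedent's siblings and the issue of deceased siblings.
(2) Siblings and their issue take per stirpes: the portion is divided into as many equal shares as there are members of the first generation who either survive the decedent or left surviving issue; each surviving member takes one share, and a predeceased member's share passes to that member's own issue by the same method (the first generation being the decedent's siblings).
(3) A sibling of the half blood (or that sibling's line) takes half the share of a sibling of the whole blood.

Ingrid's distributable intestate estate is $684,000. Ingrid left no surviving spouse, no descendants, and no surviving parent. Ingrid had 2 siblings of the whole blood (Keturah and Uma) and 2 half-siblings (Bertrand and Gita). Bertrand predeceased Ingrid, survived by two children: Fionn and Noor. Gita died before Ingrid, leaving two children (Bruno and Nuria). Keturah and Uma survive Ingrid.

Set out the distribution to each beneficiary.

Keturah: $228,000; Uma: $228,000; Fionn: $57,000; Noor: $57,000; Bruno: $57,000; Nuria: $57,000

The entire $684,000 passes to the siblings and their issue.
Counting each half-blood sibling's line as half a unit, there are 3 units in $684,000, so one unit is $228,000. Whole-blood lines (Keturah and Uma) take $228,000 each; half-blood lines (Bertrand and Gita) take $114,000 each.
Bertrand's share ($114,000) is divided into 2 shares of $57,000: Fionn and Noor each take $57,000.
Gita's share ($114,000) is divided into 2 shares of $57,000: Bruno and Nuria each take $57,000.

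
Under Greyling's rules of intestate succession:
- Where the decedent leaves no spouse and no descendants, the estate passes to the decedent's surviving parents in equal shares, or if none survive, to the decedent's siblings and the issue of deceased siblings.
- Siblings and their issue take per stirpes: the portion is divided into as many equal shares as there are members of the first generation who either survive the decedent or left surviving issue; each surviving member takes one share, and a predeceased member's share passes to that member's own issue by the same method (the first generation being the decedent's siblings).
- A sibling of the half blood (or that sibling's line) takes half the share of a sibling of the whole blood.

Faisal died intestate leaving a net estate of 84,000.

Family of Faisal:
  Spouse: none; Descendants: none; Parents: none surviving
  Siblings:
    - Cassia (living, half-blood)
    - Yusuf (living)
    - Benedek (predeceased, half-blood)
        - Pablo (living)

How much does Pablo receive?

Pablo receives 21,000.

The entire 84,000 passes to the siblings and their issue.
Counting each half-blood sibling's line as half a unit, there are 2 units in 84,000, so one unit is 42,000. Whole-blood lines (Yusuf) take 42,000 each; half-blood lines (Cassia and Benedek) take 21,000 each.
Benedek's share (21,000) passes entirely to Pablo.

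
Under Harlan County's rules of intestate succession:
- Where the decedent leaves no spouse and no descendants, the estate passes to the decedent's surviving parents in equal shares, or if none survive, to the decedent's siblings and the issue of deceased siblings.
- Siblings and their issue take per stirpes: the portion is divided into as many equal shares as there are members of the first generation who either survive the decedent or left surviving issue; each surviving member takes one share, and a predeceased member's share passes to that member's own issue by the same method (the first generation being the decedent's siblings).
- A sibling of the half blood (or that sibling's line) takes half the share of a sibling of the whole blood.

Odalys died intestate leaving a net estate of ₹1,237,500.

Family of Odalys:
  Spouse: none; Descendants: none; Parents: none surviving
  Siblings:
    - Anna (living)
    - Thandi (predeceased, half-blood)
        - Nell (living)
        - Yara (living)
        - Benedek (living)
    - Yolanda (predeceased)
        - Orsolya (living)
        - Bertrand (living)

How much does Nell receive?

The entire ₹1,237,500 passes to the siblings and their issue.
Counting each half-blood sibling's line as half a unit, there are 5/2 units in ₹1,237,500, so one unit is ₹495,000. Whole-blood lines (Anna and Yolanda) take ₹495,000 each; half-blood lines (Thandi) take ₹247,500 each.
Thandi's share (₹247,500) is divided into 3 shares of ₹82,500: Nell, Yara, and Benedek each take ₹82,500.
Yolanda's share (₹495,000) is divided into 2 shares of ₹247,500: Orsolya and Bertrand each take ₹247,500.

Nell receives ₹82,500.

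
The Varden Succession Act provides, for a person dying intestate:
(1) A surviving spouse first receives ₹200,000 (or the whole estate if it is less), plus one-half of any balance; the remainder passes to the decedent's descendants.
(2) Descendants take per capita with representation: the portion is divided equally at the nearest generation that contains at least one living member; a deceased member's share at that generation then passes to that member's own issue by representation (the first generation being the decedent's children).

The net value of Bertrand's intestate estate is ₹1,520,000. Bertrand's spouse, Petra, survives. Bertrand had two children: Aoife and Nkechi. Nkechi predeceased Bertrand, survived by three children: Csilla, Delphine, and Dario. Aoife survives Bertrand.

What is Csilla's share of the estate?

Csilla receives ₹110,000.

Petra first takes ₹200,000, leaving a balance of ₹1,320,000. Petra then takes one-half of the balance (₹660,000), for a total of ₹860,000. The remaining ₹660,000 passes to the descendants.
The descendants' portion (₹660,000) is divided into 2 shares of ₹330,000: Aoife takes ₹330,000; Nkechi's ₹330,000 share passes to Nkechi's issue.
Nkechi's share (₹330,000) is divided into 3 shares of ₹110,000: Csilla, Delphine, and Dario each take ₹110,000.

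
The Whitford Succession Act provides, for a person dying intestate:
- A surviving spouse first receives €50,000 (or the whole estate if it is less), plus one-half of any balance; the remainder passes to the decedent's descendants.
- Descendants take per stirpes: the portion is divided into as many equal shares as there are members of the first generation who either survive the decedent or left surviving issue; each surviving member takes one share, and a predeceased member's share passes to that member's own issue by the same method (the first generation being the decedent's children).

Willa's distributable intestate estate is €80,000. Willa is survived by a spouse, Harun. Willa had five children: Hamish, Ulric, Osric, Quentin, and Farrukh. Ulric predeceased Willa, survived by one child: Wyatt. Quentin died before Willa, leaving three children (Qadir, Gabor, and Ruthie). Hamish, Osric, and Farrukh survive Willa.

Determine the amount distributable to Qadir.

Harun first takes €50,000, leaving a balance of €30,000. Harun then takes one-half of the balance (€15,000), for a total of €65,000. The remaining €15,000 passes to the descendants.
The descendants' portion (€15,000) is divided into 5 shares of €3,000: Hamish, Osric, and Farrukh each take €3,000; Ulric's €3,000 share passes to Ulric's issue; Quentin's €3,000 share passes to Quentin's issue.
Ulric's share (€3,000) passes entirely to Wyatt.
Quentin's share (€3,000) is divided into 3 shares of €1,000: Qadir, Gabor, and Ruthie each take €1,000.

Qadir receives €1,000.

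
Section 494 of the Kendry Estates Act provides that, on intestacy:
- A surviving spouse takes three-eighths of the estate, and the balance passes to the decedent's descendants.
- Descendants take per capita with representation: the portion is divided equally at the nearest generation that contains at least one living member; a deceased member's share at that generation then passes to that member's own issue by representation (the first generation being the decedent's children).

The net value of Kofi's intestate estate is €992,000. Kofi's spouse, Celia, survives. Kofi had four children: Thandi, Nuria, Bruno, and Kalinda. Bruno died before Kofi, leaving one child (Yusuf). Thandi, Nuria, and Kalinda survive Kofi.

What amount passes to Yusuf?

Yusuf receives €155,000.

Celia takes three-eighths of €992,000 = €372,000. The remaining €620,000 passes to the descendants.
The descendants' portion (€620,000) is divided into 4 shares of €155,000: Thandi, Nuria, and Kalinda each take €155,000; Bruno's €155,000 share passes to Bruno's issue.
Bruno's share (€155,000) passes entirely to Yusuf.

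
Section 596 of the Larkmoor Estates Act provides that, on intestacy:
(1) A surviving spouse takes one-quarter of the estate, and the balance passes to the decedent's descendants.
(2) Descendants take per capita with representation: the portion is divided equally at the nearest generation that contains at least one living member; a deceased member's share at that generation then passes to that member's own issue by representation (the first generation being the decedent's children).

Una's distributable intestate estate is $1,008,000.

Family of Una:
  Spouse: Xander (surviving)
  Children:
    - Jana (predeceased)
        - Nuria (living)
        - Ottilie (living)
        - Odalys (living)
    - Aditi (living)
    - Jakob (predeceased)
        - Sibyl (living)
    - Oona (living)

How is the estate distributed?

Xander: $252,000; Nuria: $63,000; Ottilie: $63,000; Odalys: $63,000; Aditi: $189,000; Sibyl: $189,000; Oona: $189,000

Xander takes one-quarter of $1,008,000 = $252,000. The remaining $756,000 passes to the descendants.
The descendants' portion ($756,000) is divided into 4 shares of $189,000: Aditi and Oona each take $189,000; Jana's $189,000 share passes to Jana's issue; Jakob's $189,000 share passes to Jakob's issue.
Jana's share ($189,000) is divided into 3 shares of $63,000: Nuria, Ottilie, and Odalys each take $63,000.
Jakob's share ($189,000) passes entirely to Sibyl.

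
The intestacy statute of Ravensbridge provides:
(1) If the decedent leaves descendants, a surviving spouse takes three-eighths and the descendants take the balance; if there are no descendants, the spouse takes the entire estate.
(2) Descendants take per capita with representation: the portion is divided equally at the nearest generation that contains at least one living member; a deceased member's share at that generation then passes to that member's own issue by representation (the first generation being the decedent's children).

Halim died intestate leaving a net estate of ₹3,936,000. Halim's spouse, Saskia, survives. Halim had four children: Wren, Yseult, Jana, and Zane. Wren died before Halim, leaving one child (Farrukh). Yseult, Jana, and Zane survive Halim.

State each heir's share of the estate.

Saskia: ₹1,476,000; Farrukh: ₹615,000; Yseult: ₹615,000; Jana: ₹615,000; Zane: ₹615,000

Saskia takes three-eighths of ₹3,936,000 = ₹1,476,000. The remaining ₹2,460,000 passes to the descendants.
The descendants' portion (₹2,460,000) is divided into 4 shares of ₹615,000: Yseult, Jana, and Zane each take ₹615,000; Wren's ₹615,000 share passes to Wren's issue.
Wren's share (₹615,000) passes entirely to Farrukh.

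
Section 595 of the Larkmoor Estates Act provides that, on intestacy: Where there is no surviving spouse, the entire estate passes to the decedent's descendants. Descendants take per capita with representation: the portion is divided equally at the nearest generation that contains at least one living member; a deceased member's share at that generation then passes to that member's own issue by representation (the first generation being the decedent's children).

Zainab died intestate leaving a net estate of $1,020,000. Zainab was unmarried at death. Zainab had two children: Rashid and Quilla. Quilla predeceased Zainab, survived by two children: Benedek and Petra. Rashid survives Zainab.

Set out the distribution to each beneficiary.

Rashid: $510,000; Benedek: $255,000; Petra: $255,000

The entire $1,020,000 passes to the descendants.
That amount ($1,020,000) is divided into 2 shares of $510,000: Rashid takes $510,000; Quilla's $510,000 share passes to Quilla's issue.
Quilla's share ($510,000) is divided into 2 shares of $255,000: Benedek and Petra each take $255,000.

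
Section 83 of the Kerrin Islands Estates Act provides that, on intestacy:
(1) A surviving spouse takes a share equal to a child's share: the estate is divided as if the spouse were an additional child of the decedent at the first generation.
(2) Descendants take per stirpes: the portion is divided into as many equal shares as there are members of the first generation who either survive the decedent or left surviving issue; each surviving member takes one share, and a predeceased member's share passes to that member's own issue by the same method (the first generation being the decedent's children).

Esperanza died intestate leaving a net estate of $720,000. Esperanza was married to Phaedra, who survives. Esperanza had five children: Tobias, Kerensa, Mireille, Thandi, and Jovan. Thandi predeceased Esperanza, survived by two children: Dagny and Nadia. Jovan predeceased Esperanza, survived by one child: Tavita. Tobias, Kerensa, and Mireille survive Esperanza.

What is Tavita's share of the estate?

The spouse counts as an additional share at the children's level, so there are 6 primary shares of $120,000. Phaedra takes one such share ($120,000).
The children's combined portion ($600,000) is divided into 5 shares of $120,000: Tobias, Kerensa, and Mireille each take $120,000; Thandi's $120,000 share passes to Thandi's issue; Jovan's $120,000 share passes to Jovan's issue.
Thandi's share ($120,000) is divided into 2 shares of $60,000: Dagny and Nadia each take $60,000.
Jovan's share ($120,000) passes entirely to Tavita.

Tavita receives $120,000.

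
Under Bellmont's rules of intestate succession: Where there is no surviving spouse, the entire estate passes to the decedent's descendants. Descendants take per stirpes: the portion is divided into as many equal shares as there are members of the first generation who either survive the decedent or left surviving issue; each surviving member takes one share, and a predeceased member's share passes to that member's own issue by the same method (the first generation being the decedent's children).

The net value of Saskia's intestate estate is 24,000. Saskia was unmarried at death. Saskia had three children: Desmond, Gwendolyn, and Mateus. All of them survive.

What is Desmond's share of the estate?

Desmond receives 8,000.

The entire 24,000 passes to the descendants.
That amount (24,000) is divided into 3 shares of 8,000: Desmond, Gwendolyn, and Mateus each take 8,000.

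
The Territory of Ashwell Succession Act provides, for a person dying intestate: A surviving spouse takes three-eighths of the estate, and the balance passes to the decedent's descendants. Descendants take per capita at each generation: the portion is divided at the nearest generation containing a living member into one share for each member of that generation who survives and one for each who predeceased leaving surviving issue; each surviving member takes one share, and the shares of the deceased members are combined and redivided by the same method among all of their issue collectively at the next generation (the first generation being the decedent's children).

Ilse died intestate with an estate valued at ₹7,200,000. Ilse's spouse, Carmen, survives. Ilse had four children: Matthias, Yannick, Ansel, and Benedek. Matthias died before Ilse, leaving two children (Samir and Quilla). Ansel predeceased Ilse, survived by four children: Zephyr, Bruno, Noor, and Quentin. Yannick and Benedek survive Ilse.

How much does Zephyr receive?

Zephyr receives ₹375,000.

Carmen takes three-eighths of ₹7,200,000 = ₹2,700,000. The remaining ₹4,500,000 passes to the descendants.
The descendants' portion (₹4,500,000) is divided at the children's generation into 4 shares of ₹1,125,000. Yannick and Benedek each take ₹1,125,000. The 2 shares of the deceased (Matthias and Ansel) are combined into a pool of ₹2,250,000.
That pool (₹2,250,000) is divided at the grandchildren's generation equally among Samir, Quilla, Zephyr, Bruno, Noor, and Quentin: ₹375,000 each.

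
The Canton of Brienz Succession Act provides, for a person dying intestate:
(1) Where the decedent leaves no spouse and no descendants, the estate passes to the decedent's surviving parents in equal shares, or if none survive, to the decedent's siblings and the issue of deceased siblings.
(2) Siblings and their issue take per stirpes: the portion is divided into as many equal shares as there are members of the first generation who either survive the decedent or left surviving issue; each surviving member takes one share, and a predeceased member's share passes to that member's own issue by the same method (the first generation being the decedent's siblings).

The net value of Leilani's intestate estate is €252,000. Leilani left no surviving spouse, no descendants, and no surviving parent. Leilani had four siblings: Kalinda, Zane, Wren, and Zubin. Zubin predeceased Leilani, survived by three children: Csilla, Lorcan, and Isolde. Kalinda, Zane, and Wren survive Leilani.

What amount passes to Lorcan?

Lorcan receives €21,000.

The entire €252,000 passes to the siblings and their issue.
That amount (€252,000) is divided into 4 shares of €63,000: Kalinda, Zane, and Wren each take €63,000; Zubin's €63,000 share passes to Zubin's issue.
Zubin's share (€63,000) is divided into 3 shares of €21,000: Csilla, Lorcan, and Isolde each take €21,000.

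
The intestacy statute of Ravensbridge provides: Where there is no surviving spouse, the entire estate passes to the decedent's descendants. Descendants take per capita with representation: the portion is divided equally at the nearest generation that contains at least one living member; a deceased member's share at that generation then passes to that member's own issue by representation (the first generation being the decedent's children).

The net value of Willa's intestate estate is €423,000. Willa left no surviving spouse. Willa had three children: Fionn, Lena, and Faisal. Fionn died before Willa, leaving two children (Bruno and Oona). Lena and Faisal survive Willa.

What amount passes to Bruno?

Bruno receives €70,500.

The entire €423,000 passes to the descendants.
That amount (€423,000) is divided into 3 shares of €141,000: Lena and Faisal each take €141,000; Fionn's €141,000 share passes to Fionn's issue.
Fionn's share (€141,000) is divided into 2 shares of €70,500: Bruno and Oona each take €70,500.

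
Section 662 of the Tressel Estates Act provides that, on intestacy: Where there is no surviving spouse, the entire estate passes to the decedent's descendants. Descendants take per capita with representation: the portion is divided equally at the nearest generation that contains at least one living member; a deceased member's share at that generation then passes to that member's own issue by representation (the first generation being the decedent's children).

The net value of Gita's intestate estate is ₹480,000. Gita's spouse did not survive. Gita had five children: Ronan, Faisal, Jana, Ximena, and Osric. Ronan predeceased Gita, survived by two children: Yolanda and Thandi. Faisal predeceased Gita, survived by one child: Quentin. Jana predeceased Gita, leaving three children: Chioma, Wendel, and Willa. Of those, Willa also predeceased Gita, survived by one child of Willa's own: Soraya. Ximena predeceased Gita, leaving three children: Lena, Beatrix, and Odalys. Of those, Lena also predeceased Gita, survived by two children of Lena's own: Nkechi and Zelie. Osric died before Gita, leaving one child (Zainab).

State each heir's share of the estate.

Yolanda: ₹48,000; Thandi: ₹48,000; Quentin: ₹48,000; Chioma: ₹48,000; Wendel: ₹48,000; Soraya: ₹48,000; Nkechi: ₹24,000; Zelie: ₹24,000; Beatrix: ₹48,000; Odalys: ₹48,000; Zainab: ₹48,000

The entire ₹480,000 passes to the descendants.
No child survives, so the initial division is made at the grandchildren's generation.
That amount (₹480,000) is divided into 10 shares of ₹48,000: Yolanda, Thandi, Quentin, Chioma, Wendel, Beatrix, Odalys, and Zainab each take ₹48,000; Willa's ₹48,000 share passes to Willa's issue; Lena's ₹48,000 share passes to Lena's issue.
Willa's share (₹48,000) passes entirely to Soraya.
Lena's share (₹48,000) is divided into 2 shares of ₹24,000: Nkechi and Zelie each take ₹24,000.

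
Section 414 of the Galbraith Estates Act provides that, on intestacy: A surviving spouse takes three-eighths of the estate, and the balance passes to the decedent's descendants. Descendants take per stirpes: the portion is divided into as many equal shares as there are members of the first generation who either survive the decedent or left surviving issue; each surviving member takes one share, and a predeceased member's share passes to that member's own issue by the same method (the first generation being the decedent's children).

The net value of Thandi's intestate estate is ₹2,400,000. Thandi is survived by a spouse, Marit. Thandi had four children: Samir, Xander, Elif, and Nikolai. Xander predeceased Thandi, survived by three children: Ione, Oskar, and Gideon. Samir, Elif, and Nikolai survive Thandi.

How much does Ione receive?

Ione receives ₹125,000.

Marit takes three-eighths of ₹2,400,000 = ₹900,000. The remaining ₹1,500,000 passes to the descendants.
The descendants' portion (₹1,500,000) is divided into 4 shares of ₹375,000: Samir, Elif, and Nikolai each take ₹375,000; Xander's ₹375,000 share passes to Xander's issue.
Xander's share (₹375,000) is divided into 3 shares of ₹125,000: Ione, Oskar, and Gideon each take ₹125,000.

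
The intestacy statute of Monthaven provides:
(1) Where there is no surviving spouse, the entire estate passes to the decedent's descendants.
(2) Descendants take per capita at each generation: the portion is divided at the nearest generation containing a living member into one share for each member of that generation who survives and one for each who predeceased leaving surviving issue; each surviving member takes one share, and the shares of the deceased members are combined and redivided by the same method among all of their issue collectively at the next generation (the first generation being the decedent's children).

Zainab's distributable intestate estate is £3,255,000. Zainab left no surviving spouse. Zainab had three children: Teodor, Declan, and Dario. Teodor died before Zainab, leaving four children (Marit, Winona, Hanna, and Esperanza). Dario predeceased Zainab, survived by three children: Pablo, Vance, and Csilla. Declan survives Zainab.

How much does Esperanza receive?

Esperanza receives £310,000.

The entire £3,255,000 passes to the descendants.
That amount (£3,255,000) is divided at the children's generation into 3 shares of £1,085,000. Declan takes £1,085,000. The 2 shares of the deceased (Teodor and Dario) are combined into a pool of £2,170,000.
That pool (£2,170,000) is divided at the grandchildren's generation equally among Marit, Winona, Hanna, Esperanza, Pablo, Vance, and Csilla: £310,000 each.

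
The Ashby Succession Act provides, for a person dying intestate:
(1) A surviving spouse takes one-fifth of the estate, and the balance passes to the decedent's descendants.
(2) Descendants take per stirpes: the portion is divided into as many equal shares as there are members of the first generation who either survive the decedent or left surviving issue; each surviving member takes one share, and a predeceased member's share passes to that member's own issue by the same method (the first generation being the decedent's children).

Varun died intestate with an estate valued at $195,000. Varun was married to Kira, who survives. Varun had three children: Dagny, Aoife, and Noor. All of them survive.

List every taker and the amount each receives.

Kira: $39,000; Dagny: $52,000; Aoife: $52,000; Noor: $52,000

Kira takes one-fifth of $195,000 = $39,000. The remaining $156,000 passes to the descendants.
The descendants' portion ($156,000) is divided into 3 shares of $52,000: Dagny, Aoife, and Noor each take $52,000.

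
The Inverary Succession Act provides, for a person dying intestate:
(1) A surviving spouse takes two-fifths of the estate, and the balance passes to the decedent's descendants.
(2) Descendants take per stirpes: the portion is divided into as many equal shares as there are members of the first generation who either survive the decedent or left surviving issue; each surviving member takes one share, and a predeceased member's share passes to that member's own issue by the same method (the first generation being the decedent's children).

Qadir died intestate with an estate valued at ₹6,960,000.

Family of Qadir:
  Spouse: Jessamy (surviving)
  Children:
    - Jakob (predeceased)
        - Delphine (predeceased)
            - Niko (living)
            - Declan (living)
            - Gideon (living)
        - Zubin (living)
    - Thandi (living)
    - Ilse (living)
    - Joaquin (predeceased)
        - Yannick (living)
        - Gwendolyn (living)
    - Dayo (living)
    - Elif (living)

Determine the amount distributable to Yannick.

Jessamy takes two-fifths of ₹6,960,000 = ₹2,784,000. The remaining ₹4,176,000 passes to the descendants.
The descendants' portion (₹4,176,000) is divided into 6 shares of ₹696,000: Thandi, Ilse, Dayo, and Elif each take ₹696,000; Jakob's ₹696,000 share passes to Jakob's issue; Joaquin's ₹696,000 share passes to Joaquin's issue.
Jakob's share (₹696,000) is divided into 2 shares of ₹348,000: Zubin takes ₹348,000; Delphine's ₹348,000 share passes to Delphine's issue.
Delphine's share (₹348,000) is divided into 3 shares of ₹116,000: Niko, Declan, and Gideon each take ₹116,000.
Joaquin's share (₹696,000) is divided into 2 shares of ₹348,000: Yannick and Gwendolyn each take ₹348,000.

Yannick receives ₹348,000.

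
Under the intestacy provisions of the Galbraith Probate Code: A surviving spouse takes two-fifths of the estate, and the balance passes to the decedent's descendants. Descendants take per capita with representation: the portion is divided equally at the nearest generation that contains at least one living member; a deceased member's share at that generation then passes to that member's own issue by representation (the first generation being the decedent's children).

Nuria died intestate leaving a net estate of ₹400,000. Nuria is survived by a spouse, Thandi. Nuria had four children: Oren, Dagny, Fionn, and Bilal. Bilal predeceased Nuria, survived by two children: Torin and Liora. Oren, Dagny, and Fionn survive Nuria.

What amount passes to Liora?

Thandi takes two-fifths of ₹400,000 = ₹160,000. The remaining ₹240,000 passes to the descendants.
The descendants' portion (₹240,000) is divided into 4 shares of ₹60,000: Oren, Dagny, and Fionn each take ₹60,000; Bilal's ₹60,000 share passes to Bilal's issue.
Bilal's share (₹60,000) is divided into 2 shares of ₹30,000: Torin and Liora each take ₹30,000.

Liora receives ₹30,000.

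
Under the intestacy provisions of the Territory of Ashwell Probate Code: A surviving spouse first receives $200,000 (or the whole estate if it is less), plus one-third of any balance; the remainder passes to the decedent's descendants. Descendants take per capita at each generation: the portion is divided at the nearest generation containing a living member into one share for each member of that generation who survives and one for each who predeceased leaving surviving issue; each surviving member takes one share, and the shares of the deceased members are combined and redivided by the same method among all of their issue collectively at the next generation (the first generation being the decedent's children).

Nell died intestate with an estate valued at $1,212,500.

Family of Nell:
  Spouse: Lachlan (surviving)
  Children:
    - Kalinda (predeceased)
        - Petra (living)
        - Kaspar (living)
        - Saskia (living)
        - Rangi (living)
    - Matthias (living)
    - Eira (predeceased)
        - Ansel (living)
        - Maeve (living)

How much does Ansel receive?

Ansel receives $75,000.

Lachlan first takes $200,000, leaving a balance of $1,012,500. Lachlan then takes one-third of the balance ($337,500), for a total of $537,500. The remaining $675,000 passes to the descendants.
The descendants' portion ($675,000) is divided at the children's generation into 3 shares of $225,000. Matthias takes $225,000. The 2 shares of the deceased (Kalinda and Eira) are combined into a pool of $450,000.
That pool ($450,000) is divided at the grandchildren's generation equally among Petra, Kaspar, Saskia, Rangi, Ansel, and Maeve: $75,000 each.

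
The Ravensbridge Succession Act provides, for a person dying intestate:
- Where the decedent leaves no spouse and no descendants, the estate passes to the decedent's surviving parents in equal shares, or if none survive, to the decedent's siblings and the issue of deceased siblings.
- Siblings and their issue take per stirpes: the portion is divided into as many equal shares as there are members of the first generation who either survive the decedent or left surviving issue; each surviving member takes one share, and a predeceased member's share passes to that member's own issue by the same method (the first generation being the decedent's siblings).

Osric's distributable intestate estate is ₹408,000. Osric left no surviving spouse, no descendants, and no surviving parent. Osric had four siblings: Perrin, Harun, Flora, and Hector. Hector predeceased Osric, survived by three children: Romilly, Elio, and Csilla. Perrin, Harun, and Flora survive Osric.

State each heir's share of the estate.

The entire ₹408,000 passes to the siblings and their issue.
That amount (₹408,000) is divided into 4 shares of ₹102,000: Perrin, Harun, and Flora each take ₹102,000; Hector's ₹102,000 share passes to Hector's issue.
Hector's share (₹102,000) is divided into 3 shares of ₹34,000: Romilly, Elio, and Csilla each take ₹34,000.

Perrin: ₹102,000; Harun: ₹102,000; Flora: ₹102,000; Romilly: ₹34,000; Elio: ₹34,000; Csilla: ₹34,000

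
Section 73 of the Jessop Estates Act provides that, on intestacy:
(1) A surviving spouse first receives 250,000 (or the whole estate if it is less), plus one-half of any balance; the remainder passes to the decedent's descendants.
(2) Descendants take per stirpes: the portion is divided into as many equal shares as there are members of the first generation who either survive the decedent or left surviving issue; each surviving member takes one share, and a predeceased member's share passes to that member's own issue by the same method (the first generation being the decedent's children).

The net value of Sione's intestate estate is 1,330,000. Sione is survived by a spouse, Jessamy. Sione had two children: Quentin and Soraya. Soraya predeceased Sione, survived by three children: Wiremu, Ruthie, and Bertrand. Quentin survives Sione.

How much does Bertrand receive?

Bertrand receives 90,000.

Jessamy first takes 250,000, leaving a balance of 1,080,000. Jessamy then takes one-half of the balance (540,000), for a total of 790,000. The remaining 540,000 passes to the descendants.
The descendants' portion (540,000) is divided into 2 shares of 270,000: Quentin takes 270,000; Soraya's 270,000 share passes to Soraya's issue.
Soraya's share (270,000) is divided into 3 shares of 90,000: Wiremu, Ruthie, and Bertrand each take 90,000.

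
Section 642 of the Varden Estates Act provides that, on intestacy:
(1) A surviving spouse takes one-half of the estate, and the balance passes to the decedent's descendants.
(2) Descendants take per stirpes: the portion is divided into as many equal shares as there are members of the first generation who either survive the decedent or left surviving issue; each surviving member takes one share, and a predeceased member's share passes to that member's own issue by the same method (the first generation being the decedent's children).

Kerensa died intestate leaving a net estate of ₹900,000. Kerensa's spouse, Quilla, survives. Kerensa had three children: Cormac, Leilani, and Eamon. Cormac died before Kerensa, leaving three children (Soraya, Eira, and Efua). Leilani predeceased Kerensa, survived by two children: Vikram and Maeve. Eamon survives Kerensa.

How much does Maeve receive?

Quilla takes one-half of ₹900,000 = ₹450,000. The remaining ₹450,000 passes to the descendants.
The descendants' portion (₹450,000) is divided into 3 shares of ₹150,000: Eamon takes ₹150,000; Cormac's ₹150,000 share passes to Cormac's issue; Leilani's ₹150,000 share passes to Leilani's issue.
Cormac's share (₹150,000) is divided into 3 shares of ₹50,000: Soraya, Eira, and Efua each take ₹50,000.
Leilani's share (₹150,000) is divided into 2 shares of ₹75,000: Vikram and Maeve each take ₹75,000.

Maeve receives ₹75,000.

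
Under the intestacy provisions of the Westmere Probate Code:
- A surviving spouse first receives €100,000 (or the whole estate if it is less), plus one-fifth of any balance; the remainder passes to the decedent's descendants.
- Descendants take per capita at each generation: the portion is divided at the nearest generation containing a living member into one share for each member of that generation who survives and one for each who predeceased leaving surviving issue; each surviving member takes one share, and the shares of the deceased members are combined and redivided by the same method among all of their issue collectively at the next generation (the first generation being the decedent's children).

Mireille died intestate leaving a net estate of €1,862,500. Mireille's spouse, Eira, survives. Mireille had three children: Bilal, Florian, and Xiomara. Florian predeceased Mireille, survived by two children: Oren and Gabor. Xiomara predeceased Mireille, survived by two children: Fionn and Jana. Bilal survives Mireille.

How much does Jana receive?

Eira first takes €100,000, leaving a balance of €1,762,500. Eira then takes one-fifth of the balance (€352,500), for a total of €452,500. The remaining €1,410,000 passes to the descendants.
The descendants' portion (€1,410,000) is divided at the children's generation into 3 shares of €470,000. Bilal takes €470,000. The 2 shares of the deceased (Florian and Xiomara) are combined into a pool of €940,000.
That pool (€940,000) is divided at the grandchildren's generation equally among Oren, Gabor, Fionn, and Jana: €235,000 each.

Jana receives €235,000.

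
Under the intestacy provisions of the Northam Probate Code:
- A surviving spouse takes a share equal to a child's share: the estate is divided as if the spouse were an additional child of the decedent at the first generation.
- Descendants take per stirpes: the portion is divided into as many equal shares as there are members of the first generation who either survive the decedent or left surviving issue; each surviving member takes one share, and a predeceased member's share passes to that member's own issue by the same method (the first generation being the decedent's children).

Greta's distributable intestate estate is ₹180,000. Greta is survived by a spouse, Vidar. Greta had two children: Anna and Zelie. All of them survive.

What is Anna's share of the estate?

The spouse counts as an additional share at the children's level, so there are 3 primary shares of ₹60,000. Vidar takes one such share (₹60,000).
The children's combined portion (₹120,000) is divided into 2 shares of ₹60,000: Anna and Zelie each take ₹60,000.

Anna receives ₹60,000.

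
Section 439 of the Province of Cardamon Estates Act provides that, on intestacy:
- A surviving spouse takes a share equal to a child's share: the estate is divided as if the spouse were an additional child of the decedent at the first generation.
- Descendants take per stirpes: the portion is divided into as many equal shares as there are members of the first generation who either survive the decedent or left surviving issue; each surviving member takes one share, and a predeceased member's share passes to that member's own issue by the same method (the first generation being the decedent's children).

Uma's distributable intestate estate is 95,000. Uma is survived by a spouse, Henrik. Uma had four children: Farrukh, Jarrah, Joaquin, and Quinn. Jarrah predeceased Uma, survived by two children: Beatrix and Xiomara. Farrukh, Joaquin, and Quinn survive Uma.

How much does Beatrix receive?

The spouse counts as an additional share at the children's level, so there are 5 primary shares of 19,000. Henrik takes one such share (19,000).
The children's combined portion (76,000) is divided into 4 shares of 19,000: Farrukh, Joaquin, and Quinn each take 19,000; Jarrah's 19,000 share passes to Jarrah's issue.
Jarrah's share (19,000) is divided into 2 shares of 9,500: Beatrix and Xiomara each take 9,500.

Beatrix receives 9,500.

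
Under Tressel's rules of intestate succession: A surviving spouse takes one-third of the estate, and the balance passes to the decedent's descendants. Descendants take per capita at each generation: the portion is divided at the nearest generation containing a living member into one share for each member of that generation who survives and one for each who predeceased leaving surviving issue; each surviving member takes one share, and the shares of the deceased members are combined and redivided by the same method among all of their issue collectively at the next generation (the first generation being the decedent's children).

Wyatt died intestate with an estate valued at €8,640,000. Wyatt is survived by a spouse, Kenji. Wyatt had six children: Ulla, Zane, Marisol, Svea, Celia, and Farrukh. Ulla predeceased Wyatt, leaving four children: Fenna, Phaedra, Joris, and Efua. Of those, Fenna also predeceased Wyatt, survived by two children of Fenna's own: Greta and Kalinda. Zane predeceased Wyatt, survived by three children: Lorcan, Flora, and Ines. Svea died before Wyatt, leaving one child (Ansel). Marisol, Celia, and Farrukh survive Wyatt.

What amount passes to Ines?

Kenji takes one-third of €8,640,000 = €2,880,000. The remaining €5,760,000 passes to the descendants.
The descendants' portion (€5,760,000) is divided at the children's generation into 6 shares of €960,000. Marisol, Celia, and Farrukh each take €960,000. The 3 shares of the deceased (Ulla, Zane, and Svea) are combined into a pool of €2,880,000.
That pool (€2,880,000) is divided at the grandchildren's generation into 8 shares of €360,000. Phaedra, Joris, Efua, Lorcan, Flora, Ines, and Ansel each take €360,000. The remaining share for the deceased Fenna (€360,000) is carried to the next generation.
That pool (€360,000) is divided at the great-grandchildren's generation equally among Greta and Kalinda: €180,000 each.

Ines receives €360,000.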